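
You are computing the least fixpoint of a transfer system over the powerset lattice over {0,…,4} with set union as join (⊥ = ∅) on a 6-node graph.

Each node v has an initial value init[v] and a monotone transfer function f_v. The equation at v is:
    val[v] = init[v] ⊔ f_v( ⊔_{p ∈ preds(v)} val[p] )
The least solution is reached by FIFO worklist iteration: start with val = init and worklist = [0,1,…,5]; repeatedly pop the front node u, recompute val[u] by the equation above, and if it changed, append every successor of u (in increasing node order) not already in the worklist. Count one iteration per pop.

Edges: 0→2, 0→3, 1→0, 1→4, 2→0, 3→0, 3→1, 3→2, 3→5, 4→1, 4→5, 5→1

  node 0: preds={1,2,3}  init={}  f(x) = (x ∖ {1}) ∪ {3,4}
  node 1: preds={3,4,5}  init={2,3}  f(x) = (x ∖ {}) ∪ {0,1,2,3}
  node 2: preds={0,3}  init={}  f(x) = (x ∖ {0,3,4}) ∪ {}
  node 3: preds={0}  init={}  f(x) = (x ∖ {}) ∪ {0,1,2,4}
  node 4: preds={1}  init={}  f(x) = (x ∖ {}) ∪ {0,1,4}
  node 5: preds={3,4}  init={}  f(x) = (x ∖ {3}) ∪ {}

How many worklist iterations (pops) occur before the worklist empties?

12

Iteration log — 12 steps:
  step 1. node 0  ⊔preds={2,3}  new={2,3,4}  old={}  +wl: 
  step 2. node 1  ⊔preds={}  new={0,1,2,3}  old={2,3}  +wl: 0
  step 3. node 2  ⊔preds={2,3,4}  new={2}  old={}  +wl: 
  step 4. node 3  ⊔preds={2,3,4}  new={0,1,2,3,4}  old={}  +wl: 1,2
  step 5. node 4  ⊔preds={0,1,2,3}  new={0,1,2,3,4}  old={}  +wl: 
  step 6. node 5  ⊔preds={0,1,2,3,4}  new={0,1,2,4}  old={}  +wl: 
  step 7. node 0  ⊔preds={0,1,2,3,4}  new={0,2,3,4}  old={2,3,4}  +wl: 3
  step 8. node 1  ⊔preds={0,1,2,3,4}  new={0,1,2,3,4}  old={0,1,2,3}  +wl: 0,4
  step 9. node 2  ⊔preds={0,1,2,3,4}  new={1,2}  old={2}  +wl: 
  step 10. node 3  ⊔preds={0,2,3,4}  new={0,1,2,3,4}  stable
  step 11. node 0  ⊔preds={0,1,2,3,4}  new={0,2,3,4}  stable
  step 12. node 4  ⊔preds={0,1,2,3,4}  new={0,1,2,3,4}  stable

Least fixpoint reached:
  node 0: {0,2,3,4}
  node 1: {0,1,2,3,4}
  node 2: {1,2}
  node 3: {0,1,2,3,4}
  node 4: {0,1,2,3,4}
  node 5: {0,1,2,4}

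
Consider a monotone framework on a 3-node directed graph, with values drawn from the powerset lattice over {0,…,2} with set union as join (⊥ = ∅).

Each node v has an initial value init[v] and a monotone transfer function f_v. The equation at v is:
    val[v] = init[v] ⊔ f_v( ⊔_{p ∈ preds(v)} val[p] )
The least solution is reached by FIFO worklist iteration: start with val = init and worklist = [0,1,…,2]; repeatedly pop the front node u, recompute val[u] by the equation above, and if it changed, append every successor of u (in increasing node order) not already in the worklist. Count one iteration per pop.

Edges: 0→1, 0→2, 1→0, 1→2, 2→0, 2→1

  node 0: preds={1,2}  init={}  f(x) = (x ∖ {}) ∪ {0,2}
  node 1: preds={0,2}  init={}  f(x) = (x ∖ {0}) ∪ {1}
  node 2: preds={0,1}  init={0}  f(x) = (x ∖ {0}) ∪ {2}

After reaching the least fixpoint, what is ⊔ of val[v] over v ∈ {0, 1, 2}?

Worklist (6 pops):
  #1 pop 0: in={0} → {0,2} (was {}); enqueue []
  #2 pop 1: in={0,2} → {1,2} (was {}); enqueue [0]
  #3 pop 2: in={0,1,2} → {0,1,2} (was {0}); enqueue [1]
  #4 pop 0: in={0,1,2} → {0,1,2} (was {0,2}); enqueue [2]
  #5 pop 1: in={0,1,2} → {1,2} (no change)
  #6 pop 2: in={0,1,2} → {0,1,2} (no change)

Fixpoint:
  val[0] = {0,1,2}
  val[1] = {1,2}
  val[2] = {0,1,2}

{0,1,2}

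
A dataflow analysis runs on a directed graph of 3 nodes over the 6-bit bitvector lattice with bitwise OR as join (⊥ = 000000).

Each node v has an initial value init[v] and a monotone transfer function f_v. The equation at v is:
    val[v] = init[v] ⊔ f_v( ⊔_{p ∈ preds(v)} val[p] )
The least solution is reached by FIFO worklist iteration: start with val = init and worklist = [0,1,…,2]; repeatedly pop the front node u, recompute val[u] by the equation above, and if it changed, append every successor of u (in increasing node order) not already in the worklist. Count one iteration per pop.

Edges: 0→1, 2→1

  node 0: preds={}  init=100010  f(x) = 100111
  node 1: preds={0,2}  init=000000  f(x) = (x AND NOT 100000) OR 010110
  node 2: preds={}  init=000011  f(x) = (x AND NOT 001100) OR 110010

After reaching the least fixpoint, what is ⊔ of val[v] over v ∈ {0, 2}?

110111

Iteration log — 4 steps:
  step 1. node 0  ⊔preds=000000  new=100111  old=100010  +wl: 
  step 2. node 1  ⊔preds=100111  new=010111  old=000000  +wl: 
  step 3. node 2  ⊔preds=000000  new=110011  old=000011  +wl: 1
  step 4. node 1  ⊔preds=110111  new=010111  stable

Least fixpoint reached:
  node 0: 100111
  node 1: 010111
  node 2: 110011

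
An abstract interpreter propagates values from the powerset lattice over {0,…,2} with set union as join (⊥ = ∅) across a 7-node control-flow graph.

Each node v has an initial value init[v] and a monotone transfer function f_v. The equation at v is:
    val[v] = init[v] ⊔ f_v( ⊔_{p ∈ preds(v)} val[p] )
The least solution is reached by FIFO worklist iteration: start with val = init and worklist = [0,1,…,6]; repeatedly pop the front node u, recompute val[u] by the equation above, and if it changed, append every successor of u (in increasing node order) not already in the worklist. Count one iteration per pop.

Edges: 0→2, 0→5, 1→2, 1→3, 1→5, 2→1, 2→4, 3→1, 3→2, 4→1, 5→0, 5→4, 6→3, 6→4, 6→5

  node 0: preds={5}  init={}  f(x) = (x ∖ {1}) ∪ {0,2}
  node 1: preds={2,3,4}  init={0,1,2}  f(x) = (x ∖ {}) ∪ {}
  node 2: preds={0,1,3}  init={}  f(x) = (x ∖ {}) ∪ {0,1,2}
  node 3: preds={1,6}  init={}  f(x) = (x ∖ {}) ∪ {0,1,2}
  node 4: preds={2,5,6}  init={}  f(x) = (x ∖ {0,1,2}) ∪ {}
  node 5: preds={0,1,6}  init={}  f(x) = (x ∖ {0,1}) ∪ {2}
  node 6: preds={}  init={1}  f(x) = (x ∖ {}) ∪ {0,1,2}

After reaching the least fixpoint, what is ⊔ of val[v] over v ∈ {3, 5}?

Worklist (13 pops):
  #1 pop 0: in={} → {0,2} (was {}); enqueue []
  #2 pop 1: in={} → {0,1,2} (no change)
  #3 pop 2: in={0,1,2} → {0,1,2} (was {}); enqueue [1]
  #4 pop 3: in={0,1,2} → {0,1,2} (was {}); enqueue [2]
  #5 pop 4: in={0,1,2} → {} (no change)
  #6 pop 5: in={0,1,2} → {2} (was {}); enqueue [0,4]
  #7 pop 6: in={} → {0,1,2} (was {1}); enqueue [3,5]
  #8 pop 1: in={0,1,2} → {0,1,2} (no change)
  #9 pop 2: in={0,1,2} → {0,1,2} (no change)
  #10 pop 0: in={2} → {0,2} (no change)
  #11 pop 4: in={0,1,2} → {} (no change)
  #12 pop 3: in={0,1,2} → {0,1,2} (no change)
  #13 pop 5: in={0,1,2} → {2} (no change)

Fixpoint:
  val[0] = {0,2}
  val[1] = {0,1,2}
  val[2] = {0,1,2}
  val[3] = {0,1,2}
  val[4] = {}
  val[5] = {2}
  val[6] = {0,1,2}

{0,1,2}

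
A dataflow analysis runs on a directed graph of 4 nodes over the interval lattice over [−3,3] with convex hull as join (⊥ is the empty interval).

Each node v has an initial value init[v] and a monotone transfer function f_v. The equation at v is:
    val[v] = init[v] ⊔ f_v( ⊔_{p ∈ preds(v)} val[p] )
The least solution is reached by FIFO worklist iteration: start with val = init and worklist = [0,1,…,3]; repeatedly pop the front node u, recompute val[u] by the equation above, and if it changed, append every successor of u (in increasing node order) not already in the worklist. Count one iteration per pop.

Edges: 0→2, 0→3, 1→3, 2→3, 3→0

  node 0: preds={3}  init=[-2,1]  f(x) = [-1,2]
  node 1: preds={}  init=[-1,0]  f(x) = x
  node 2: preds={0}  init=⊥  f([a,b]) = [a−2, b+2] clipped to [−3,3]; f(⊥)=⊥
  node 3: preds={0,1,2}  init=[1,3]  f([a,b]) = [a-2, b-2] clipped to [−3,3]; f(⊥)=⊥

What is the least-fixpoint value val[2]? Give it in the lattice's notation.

Iteration log — 5 steps:
  step 1. node 0  ⊔preds=[1,3]  new=[-2,2]  old=[-2,1]  +wl: 
  step 2. node 1  ⊔preds=⊥  new=[-1,0]  stable
  step 3. node 2  ⊔preds=[-2,2]  new=[-3,3]  old=⊥  +wl: 
  step 4. node 3  ⊔preds=[-3,3]  new=[-3,3]  old=[1,3]  +wl: 0
  step 5. node 0  ⊔preds=[-3,3]  new=[-2,2]  stable

Least fixpoint reached:
  node 0: [-2,2]
  node 1: [-1,0]
  node 2: [-3,3]
  node 3: [-3,3]

[-3,3]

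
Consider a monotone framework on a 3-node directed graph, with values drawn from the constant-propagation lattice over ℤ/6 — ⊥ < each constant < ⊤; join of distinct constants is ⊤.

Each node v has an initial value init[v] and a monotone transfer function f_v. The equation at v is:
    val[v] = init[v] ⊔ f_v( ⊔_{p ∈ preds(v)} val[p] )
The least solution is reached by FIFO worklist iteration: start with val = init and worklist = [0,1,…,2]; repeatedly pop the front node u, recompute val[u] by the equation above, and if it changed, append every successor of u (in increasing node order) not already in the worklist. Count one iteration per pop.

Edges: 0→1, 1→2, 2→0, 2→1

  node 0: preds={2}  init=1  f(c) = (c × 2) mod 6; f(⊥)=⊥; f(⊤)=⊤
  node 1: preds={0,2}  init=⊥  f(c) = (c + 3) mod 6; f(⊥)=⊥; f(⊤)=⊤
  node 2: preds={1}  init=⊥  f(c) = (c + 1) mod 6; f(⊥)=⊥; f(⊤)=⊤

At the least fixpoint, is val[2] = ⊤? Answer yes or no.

Trace (8 dequeues):
  [1] u=0 | in ⊥ | out 1 | ==
  [2] u=1 | in 1 | out 4 | prev ⊥ | push {}
  [3] u=2 | in 4 | out 5 | prev ⊥ | push {0,1}
  [4] u=0 | in 5 | out ⊤ | prev 1 | push {}
  [5] u=1 | in ⊤ | out ⊤ | prev 4 | push {2}
  [6] u=2 | in ⊤ | out ⊤ | prev 5 | push {0,1}
  [7] u=0 | in ⊤ | out ⊤ | ==
  [8] u=1 | in ⊤ | out ⊤ | ==

Converged values:
  [0] ⊤
  [1] ⊤
  [2] ⊤

yes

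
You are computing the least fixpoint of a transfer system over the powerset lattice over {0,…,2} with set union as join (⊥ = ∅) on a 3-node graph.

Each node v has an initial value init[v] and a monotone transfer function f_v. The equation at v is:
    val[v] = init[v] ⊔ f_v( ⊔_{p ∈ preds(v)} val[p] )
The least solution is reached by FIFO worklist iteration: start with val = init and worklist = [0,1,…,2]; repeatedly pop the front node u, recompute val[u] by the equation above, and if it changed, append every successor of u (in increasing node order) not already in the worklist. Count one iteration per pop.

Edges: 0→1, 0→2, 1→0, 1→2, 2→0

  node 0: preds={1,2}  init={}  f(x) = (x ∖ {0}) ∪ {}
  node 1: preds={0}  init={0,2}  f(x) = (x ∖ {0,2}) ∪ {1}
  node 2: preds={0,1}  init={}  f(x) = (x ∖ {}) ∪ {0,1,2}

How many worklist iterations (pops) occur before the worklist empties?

Trace (6 dequeues):
  [1] u=0 | in {0,2} | out {2} | prev {} | push {}
  [2] u=1 | in {2} | out {0,1,2} | prev {0,2} | push {0}
  [3] u=2 | in {0,1,2} | out {0,1,2} | prev {} | push {}
  [4] u=0 | in {0,1,2} | out {1,2} | prev {2} | push {1,2}
  [5] u=1 | in {1,2} | out {0,1,2} | ==
  [6] u=2 | in {0,1,2} | out {0,1,2} | ==

Converged values:
  [0] {1,2}
  [1] {0,1,2}
  [2] {0,1,2}

6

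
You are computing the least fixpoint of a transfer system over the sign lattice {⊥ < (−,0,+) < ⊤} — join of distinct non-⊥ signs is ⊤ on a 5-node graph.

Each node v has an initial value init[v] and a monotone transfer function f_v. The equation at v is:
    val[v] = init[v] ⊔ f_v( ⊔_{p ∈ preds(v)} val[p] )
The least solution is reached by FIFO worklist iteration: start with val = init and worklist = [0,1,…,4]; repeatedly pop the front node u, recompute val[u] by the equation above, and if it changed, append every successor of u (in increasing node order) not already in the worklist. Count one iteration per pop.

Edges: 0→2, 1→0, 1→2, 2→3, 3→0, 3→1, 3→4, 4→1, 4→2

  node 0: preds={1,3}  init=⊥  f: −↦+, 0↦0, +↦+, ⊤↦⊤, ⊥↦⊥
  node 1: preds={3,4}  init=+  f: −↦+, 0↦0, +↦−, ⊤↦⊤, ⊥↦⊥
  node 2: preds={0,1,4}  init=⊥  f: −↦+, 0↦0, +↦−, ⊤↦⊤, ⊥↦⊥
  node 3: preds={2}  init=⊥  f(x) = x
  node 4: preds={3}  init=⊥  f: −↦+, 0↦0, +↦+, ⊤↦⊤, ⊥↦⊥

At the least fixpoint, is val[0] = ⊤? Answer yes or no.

yes

Trace (15 dequeues):
  [1] u=0 | in + | out + | prev ⊥ | push {}
  [2] u=1 | in ⊥ | out + | ==
  [3] u=2 | in + | out − | prev ⊥ | push {}
  [4] u=3 | in − | out − | prev ⊥ | push {0,1}
  [5] u=4 | in − | out + | prev ⊥ | push {2}
  [6] u=0 | in ⊤ | out ⊤ | prev + | push {}
  [7] u=1 | in ⊤ | out ⊤ | prev + | push {0}
  [8] u=2 | in ⊤ | out ⊤ | prev − | push {3}
  [9] u=0 | in ⊤ | out ⊤ | ==
  [10] u=3 | in ⊤ | out ⊤ | prev − | push {0,1,4}
  [11] u=0 | in ⊤ | out ⊤ | ==
  [12] u=1 | in ⊤ | out ⊤ | ==
  [13] u=4 | in ⊤ | out ⊤ | prev + | push {1,2}
  [14] u=1 | in ⊤ | out ⊤ | ==
  [15] u=2 | in ⊤ | out ⊤ | ==

Converged values:
  [0] ⊤
  [1] ⊤
  [2] ⊤
  [3] ⊤
  [4] ⊤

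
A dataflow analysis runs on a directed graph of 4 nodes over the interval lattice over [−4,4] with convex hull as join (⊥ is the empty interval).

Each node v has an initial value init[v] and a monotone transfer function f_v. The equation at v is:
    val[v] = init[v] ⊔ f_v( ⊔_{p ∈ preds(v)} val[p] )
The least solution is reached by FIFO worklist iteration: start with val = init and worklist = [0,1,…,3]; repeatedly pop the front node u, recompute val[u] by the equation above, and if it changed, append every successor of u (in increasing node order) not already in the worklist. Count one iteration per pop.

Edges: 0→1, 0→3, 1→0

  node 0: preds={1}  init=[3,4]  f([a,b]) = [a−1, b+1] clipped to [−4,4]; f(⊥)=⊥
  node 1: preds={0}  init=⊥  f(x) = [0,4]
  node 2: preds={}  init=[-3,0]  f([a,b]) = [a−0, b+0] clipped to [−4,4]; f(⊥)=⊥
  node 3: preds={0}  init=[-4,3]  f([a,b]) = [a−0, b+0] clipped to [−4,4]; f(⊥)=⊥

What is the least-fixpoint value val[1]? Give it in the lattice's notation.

[0,4]

Worklist (7 pops):
  #1 pop 0: in=⊥ → [3,4] (no change)
  #2 pop 1: in=[3,4] → [0,4] (was ⊥); enqueue [0]
  #3 pop 2: in=⊥ → [-3,0] (no change)
  #4 pop 3: in=[3,4] → [-4,4] (was [-4,3]); enqueue []
  #5 pop 0: in=[0,4] → [-1,4] (was [3,4]); enqueue [1,3]
  #6 pop 1: in=[-1,4] → [0,4] (no change)
  #7 pop 3: in=[-1,4] → [-4,4] (no change)

Fixpoint:
  val[0] = [-1,4]
  val[1] = [0,4]
  val[2] = [-3,0]
  val[3] = [-4,4]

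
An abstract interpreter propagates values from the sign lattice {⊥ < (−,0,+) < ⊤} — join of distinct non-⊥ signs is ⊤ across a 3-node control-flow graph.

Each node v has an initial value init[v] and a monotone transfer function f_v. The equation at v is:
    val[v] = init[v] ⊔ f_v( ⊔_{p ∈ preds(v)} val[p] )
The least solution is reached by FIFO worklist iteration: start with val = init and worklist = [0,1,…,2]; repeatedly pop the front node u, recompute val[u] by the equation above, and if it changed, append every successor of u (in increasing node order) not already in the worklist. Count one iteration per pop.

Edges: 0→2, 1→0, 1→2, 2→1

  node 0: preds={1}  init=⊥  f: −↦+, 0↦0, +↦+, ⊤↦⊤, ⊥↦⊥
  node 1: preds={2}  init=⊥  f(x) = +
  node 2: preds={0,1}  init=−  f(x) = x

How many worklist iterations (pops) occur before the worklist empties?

6

Worklist (6 pops):
  #1 pop 0: in=⊥ → ⊥ (no change)
  #2 pop 1: in=− → + (was ⊥); enqueue [0]
  #3 pop 2: in=+ → ⊤ (was −); enqueue [1]
  #4 pop 0: in=+ → + (was ⊥); enqueue [2]
  #5 pop 1: in=⊤ → + (no change)
  #6 pop 2: in=+ → ⊤ (no change)

Fixpoint:
  val[0] = +
  val[1] = +
  val[2] = ⊤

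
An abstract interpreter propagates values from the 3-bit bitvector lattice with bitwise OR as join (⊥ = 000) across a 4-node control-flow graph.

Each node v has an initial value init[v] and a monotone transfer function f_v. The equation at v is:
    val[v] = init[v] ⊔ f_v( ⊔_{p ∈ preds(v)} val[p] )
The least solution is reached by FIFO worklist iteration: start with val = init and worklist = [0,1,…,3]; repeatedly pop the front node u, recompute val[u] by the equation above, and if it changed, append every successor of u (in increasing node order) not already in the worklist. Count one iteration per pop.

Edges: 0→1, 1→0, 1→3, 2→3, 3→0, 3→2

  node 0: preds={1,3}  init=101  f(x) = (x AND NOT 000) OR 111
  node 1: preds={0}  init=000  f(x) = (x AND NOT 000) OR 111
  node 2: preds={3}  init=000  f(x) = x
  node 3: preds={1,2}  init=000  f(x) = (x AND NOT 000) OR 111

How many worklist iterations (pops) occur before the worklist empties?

Worklist (7 pops):
  #1 pop 0: in=000 → 111 (was 101); enqueue []
  #2 pop 1: in=111 → 111 (was 000); enqueue [0]
  #3 pop 2: in=000 → 000 (no change)
  #4 pop 3: in=111 → 111 (was 000); enqueue [2]
  #5 pop 0: in=111 → 111 (no change)
  #6 pop 2: in=111 → 111 (was 000); enqueue [3]
  #7 pop 3: in=111 → 111 (no change)

Fixpoint:
  val[0] = 111
  val[1] = 111
  val[2] = 111
  val[3] = 111

7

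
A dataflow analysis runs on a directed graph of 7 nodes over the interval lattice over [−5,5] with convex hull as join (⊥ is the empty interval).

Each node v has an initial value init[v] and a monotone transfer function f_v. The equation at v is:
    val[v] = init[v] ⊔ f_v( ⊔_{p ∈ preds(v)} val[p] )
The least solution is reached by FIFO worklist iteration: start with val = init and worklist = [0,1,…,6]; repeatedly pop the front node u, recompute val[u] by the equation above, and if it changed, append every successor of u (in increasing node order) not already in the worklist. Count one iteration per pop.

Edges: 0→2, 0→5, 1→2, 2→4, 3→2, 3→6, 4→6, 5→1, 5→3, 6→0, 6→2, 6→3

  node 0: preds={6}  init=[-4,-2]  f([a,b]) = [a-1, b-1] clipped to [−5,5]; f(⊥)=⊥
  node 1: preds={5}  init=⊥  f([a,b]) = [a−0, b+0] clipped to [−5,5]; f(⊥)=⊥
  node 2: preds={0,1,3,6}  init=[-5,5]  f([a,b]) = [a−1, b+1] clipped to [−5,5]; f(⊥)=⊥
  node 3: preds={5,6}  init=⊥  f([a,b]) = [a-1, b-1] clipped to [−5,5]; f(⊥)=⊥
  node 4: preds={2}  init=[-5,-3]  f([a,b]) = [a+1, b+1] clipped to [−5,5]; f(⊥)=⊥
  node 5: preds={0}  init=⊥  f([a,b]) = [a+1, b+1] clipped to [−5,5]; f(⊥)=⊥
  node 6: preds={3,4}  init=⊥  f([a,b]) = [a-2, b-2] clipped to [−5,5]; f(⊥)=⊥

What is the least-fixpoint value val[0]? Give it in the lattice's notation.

[-5,2]

Iteration log — 16 steps:
  step 1. node 0  ⊔preds=⊥  new=[-4,-2]  stable
  step 2. node 1  ⊔preds=⊥  new=⊥  stable
  step 3. node 2  ⊔preds=[-4,-2]  new=[-5,5]  stable
  step 4. node 3  ⊔preds=⊥  new=⊥  stable
  step 5. node 4  ⊔preds=[-5,5]  new=[-5,5]  old=[-5,-3]  +wl: 
  step 6. node 5  ⊔preds=[-4,-2]  new=[-3,-1]  old=⊥  +wl: 1,3
  step 7. node 6  ⊔preds=[-5,5]  new=[-5,3]  old=⊥  +wl: 0,2
  step 8. node 1  ⊔preds=[-3,-1]  new=[-3,-1]  old=⊥  +wl: 
  step 9. node 3  ⊔preds=[-5,3]  new=[-5,2]  old=⊥  +wl: 6
  step 10. node 0  ⊔preds=[-5,3]  new=[-5,2]  old=[-4,-2]  +wl: 5
  step 11. node 2  ⊔preds=[-5,3]  new=[-5,5]  stable
  step 12. node 6  ⊔preds=[-5,5]  new=[-5,3]  stable
  step 13. node 5  ⊔preds=[-5,2]  new=[-4,3]  old=[-3,-1]  +wl: 1,3
  step 14. node 1  ⊔preds=[-4,3]  new=[-4,3]  old=[-3,-1]  +wl: 2
  step 15. node 3  ⊔preds=[-5,3]  new=[-5,2]  stable
  step 16. node 2  ⊔preds=[-5,3]  new=[-5,5]  stable

Least fixpoint reached:
  node 0: [-5,2]
  node 1: [-4,3]
  node 2: [-5,5]
  node 3: [-5,2]
  node 4: [-5,5]
  node 5: [-4,3]
  node 6: [-5,3]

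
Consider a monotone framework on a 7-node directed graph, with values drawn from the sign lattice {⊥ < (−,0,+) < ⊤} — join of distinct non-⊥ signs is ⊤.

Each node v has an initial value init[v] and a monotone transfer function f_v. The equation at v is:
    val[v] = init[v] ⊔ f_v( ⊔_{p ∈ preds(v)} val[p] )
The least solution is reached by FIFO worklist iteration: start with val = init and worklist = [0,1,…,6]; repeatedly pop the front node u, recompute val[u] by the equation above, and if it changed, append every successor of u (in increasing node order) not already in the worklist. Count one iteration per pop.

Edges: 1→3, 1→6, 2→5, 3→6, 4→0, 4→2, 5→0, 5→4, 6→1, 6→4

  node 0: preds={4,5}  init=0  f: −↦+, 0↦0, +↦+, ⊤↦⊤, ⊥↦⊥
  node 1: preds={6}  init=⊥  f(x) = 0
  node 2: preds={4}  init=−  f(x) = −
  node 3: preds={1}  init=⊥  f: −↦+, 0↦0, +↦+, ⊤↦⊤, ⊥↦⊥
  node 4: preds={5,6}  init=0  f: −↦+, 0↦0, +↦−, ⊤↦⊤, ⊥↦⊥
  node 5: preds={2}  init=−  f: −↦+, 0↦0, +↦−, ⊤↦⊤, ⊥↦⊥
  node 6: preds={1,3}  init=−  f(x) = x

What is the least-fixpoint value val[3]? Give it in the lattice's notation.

0

Worklist (11 pops):
  #1 pop 0: in=⊤ → ⊤ (was 0); enqueue []
  #2 pop 1: in=− → 0 (was ⊥); enqueue []
  #3 pop 2: in=0 → − (no change)
  #4 pop 3: in=0 → 0 (was ⊥); enqueue []
  #5 pop 4: in=− → ⊤ (was 0); enqueue [0,2]
  #6 pop 5: in=− → ⊤ (was −); enqueue [4]
  #7 pop 6: in=0 → ⊤ (was −); enqueue [1]
  #8 pop 0: in=⊤ → ⊤ (no change)
  #9 pop 2: in=⊤ → − (no change)
  #10 pop 4: in=⊤ → ⊤ (no change)
  #11 pop 1: in=⊤ → 0 (no change)

Fixpoint:
  val[0] = ⊤
  val[1] = 0
  val[2] = −
  val[3] = 0
  val[4] = ⊤
  val[5] = ⊤
  val[6] = ⊤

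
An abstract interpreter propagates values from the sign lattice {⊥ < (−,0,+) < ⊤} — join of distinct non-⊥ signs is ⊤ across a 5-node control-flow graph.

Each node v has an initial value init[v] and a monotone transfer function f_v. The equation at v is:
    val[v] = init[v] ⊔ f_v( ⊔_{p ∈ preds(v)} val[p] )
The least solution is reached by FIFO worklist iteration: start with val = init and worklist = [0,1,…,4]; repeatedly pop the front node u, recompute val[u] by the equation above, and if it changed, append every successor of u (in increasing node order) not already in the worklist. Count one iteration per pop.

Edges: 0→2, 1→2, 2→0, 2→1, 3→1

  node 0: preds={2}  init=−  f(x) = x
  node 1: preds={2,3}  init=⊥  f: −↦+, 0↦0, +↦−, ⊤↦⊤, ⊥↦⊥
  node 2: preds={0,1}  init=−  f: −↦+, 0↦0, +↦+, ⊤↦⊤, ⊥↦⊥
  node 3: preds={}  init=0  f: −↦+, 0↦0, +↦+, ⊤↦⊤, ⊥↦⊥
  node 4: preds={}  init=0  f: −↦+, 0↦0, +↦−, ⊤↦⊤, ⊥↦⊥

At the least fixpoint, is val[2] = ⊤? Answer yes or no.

yes

Worklist (8 pops):
  #1 pop 0: in=− → − (no change)
  #2 pop 1: in=⊤ → ⊤ (was ⊥); enqueue []
  #3 pop 2: in=⊤ → ⊤ (was −); enqueue [0,1]
  #4 pop 3: in=⊥ → 0 (no change)
  #5 pop 4: in=⊥ → 0 (no change)
  #6 pop 0: in=⊤ → ⊤ (was −); enqueue [2]
  #7 pop 1: in=⊤ → ⊤ (no change)
  #8 pop 2: in=⊤ → ⊤ (no change)

Fixpoint:
  val[0] = ⊤
  val[1] = ⊤
  val[2] = ⊤
  val[3] = 0
  val[4] = 0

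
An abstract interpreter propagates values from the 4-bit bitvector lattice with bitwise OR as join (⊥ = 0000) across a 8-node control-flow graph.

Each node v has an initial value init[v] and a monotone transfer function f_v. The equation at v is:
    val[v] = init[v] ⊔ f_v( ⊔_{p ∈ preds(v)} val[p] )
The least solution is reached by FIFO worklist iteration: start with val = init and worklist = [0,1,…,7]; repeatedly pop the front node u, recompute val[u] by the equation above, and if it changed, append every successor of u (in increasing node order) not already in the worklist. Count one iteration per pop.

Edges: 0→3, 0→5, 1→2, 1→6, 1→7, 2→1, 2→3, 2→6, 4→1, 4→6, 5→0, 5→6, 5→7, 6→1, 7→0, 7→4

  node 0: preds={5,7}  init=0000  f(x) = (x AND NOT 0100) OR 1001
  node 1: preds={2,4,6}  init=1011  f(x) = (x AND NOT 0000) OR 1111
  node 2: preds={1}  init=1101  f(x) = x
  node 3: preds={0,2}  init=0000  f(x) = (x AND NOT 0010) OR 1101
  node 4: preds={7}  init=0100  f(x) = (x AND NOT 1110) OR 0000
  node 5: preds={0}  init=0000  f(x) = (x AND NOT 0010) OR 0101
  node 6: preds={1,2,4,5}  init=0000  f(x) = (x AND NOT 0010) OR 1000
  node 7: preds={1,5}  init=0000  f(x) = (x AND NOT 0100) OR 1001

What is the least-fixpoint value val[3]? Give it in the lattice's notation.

Worklist (15 pops):
  #1 pop 0: in=0000 → 1001 (was 0000); enqueue []
  #2 pop 1: in=1101 → 1111 (was 1011); enqueue []
  #3 pop 2: in=1111 → 1111 (was 1101); enqueue [1]
  #4 pop 3: in=1111 → 1101 (was 0000); enqueue []
  #5 pop 4: in=0000 → 0100 (no change)
  #6 pop 5: in=1001 → 1101 (was 0000); enqueue [0]
  #7 pop 6: in=1111 → 1101 (was 0000); enqueue []
  #8 pop 7: in=1111 → 1011 (was 0000); enqueue [4]
  #9 pop 1: in=1111 → 1111 (no change)
  #10 pop 0: in=1111 → 1011 (was 1001); enqueue [3,5]
  #11 pop 4: in=1011 → 0101 (was 0100); enqueue [1,6]
  #12 pop 3: in=1111 → 1101 (no change)
  #13 pop 5: in=1011 → 1101 (no change)
  #14 pop 1: in=1111 → 1111 (no change)
  #15 pop 6: in=1111 → 1101 (no change)

Fixpoint:
  val[0] = 1011
  val[1] = 1111
  val[2] = 1111
  val[3] = 1101
  val[4] = 0101
  val[5] = 1101
  val[6] = 1101
  val[7] = 1011

1101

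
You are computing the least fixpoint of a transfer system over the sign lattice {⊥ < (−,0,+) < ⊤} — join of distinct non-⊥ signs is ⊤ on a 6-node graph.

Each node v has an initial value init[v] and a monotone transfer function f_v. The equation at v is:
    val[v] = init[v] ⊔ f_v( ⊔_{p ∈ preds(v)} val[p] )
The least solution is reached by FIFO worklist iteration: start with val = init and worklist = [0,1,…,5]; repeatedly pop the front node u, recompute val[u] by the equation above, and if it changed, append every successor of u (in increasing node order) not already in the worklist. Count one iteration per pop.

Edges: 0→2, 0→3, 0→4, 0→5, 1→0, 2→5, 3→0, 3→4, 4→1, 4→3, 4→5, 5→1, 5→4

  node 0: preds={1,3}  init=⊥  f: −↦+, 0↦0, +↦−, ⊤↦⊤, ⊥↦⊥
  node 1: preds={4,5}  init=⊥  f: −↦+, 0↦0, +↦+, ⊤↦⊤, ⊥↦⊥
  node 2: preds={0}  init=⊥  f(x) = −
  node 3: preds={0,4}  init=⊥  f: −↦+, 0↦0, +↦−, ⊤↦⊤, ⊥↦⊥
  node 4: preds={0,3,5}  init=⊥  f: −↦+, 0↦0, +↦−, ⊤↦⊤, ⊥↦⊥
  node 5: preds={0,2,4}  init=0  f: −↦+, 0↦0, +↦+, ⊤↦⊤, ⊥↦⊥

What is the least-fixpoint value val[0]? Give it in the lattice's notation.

Trace (19 dequeues):
  [1] u=0 | in ⊥ | out ⊥ | ==
  [2] u=1 | in 0 | out 0 | prev ⊥ | push {0}
  [3] u=2 | in ⊥ | out − | prev ⊥ | push {}
  [4] u=3 | in ⊥ | out ⊥ | ==
  [5] u=4 | in 0 | out 0 | prev ⊥ | push {1,3}
  [6] u=5 | in ⊤ | out ⊤ | prev 0 | push {4}
  [7] u=0 | in 0 | out 0 | prev ⊥ | push {2,5}
  [8] u=1 | in ⊤ | out ⊤ | prev 0 | push {0}
  [9] u=3 | in 0 | out 0 | prev ⊥ | push {}
  [10] u=4 | in ⊤ | out ⊤ | prev 0 | push {1,3}
  [11] u=2 | in 0 | out − | ==
  [12] u=5 | in ⊤ | out ⊤ | ==
  [13] u=0 | in ⊤ | out ⊤ | prev 0 | push {2,4,5}
  [14] u=1 | in ⊤ | out ⊤ | ==
  [15] u=3 | in ⊤ | out ⊤ | prev 0 | push {0}
  [16] u=2 | in ⊤ | out − | ==
  [17] u=4 | in ⊤ | out ⊤ | ==
  [18] u=5 | in ⊤ | out ⊤ | ==
  [19] u=0 | in ⊤ | out ⊤ | ==

Converged values:
  [0] ⊤
  [1] ⊤
  [2] −
  [3] ⊤
  [4] ⊤
  [5] ⊤

⊤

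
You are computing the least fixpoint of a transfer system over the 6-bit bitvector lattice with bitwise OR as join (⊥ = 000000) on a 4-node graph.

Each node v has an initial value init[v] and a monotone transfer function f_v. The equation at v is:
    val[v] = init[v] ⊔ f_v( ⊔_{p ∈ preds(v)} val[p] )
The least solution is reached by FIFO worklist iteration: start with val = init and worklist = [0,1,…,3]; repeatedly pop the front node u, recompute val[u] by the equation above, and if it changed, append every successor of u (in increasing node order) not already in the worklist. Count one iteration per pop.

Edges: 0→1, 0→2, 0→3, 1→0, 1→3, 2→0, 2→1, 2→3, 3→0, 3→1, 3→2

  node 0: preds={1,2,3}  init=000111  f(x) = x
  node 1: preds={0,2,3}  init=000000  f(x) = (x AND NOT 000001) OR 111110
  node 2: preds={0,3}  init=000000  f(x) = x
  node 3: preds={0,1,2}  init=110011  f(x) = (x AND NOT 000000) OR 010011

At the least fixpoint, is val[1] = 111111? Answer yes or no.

no

Iteration log — 10 steps:
  step 1. node 0  ⊔preds=110011  new=110111  old=000111  +wl: 
  step 2. node 1  ⊔preds=110111  new=111110  old=000000  +wl: 0
  step 3. node 2  ⊔preds=110111  new=110111  old=000000  +wl: 1
  step 4. node 3  ⊔preds=111111  new=111111  old=110011  +wl: 2
  step 5. node 0  ⊔preds=111111  new=111111  old=110111  +wl: 3
  step 6. node 1  ⊔preds=111111  new=111110  stable
  step 7. node 2  ⊔preds=111111  new=111111  old=110111  +wl: 0,1
  step 8. node 3  ⊔preds=111111  new=111111  stable
  step 9. node 0  ⊔preds=111111  new=111111  stable
  step 10. node 1  ⊔preds=111111  new=111110  stable

Least fixpoint reached:
  node 0: 111111
  node 1: 111110
  node 2: 111111
  node 3: 111111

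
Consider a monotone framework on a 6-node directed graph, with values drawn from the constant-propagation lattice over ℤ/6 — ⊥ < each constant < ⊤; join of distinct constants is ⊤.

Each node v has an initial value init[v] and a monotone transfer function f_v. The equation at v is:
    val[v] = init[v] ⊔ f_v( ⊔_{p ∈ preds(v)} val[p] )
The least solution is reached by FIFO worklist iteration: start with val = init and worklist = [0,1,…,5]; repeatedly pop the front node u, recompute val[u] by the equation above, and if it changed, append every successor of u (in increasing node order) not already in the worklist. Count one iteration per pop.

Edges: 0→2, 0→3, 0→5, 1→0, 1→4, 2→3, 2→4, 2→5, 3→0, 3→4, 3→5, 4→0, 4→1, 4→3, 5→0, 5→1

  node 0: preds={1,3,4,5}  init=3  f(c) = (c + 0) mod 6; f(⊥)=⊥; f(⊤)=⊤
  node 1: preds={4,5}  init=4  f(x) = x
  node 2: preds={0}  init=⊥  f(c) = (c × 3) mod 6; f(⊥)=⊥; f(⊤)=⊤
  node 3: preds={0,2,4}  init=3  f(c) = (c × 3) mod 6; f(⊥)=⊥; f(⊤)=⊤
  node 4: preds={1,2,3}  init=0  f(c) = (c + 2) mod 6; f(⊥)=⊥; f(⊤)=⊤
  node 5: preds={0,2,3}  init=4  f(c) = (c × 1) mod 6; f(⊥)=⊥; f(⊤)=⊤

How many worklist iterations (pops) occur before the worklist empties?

9

Worklist (9 pops):
  #1 pop 0: in=⊤ → ⊤ (was 3); enqueue []
  #2 pop 1: in=⊤ → ⊤ (was 4); enqueue [0]
  #3 pop 2: in=⊤ → ⊤ (was ⊥); enqueue []
  #4 pop 3: in=⊤ → ⊤ (was 3); enqueue []
  #5 pop 4: in=⊤ → ⊤ (was 0); enqueue [1,3]
  #6 pop 5: in=⊤ → ⊤ (was 4); enqueue []
  #7 pop 0: in=⊤ → ⊤ (no change)
  #8 pop 1: in=⊤ → ⊤ (no change)
  #9 pop 3: in=⊤ → ⊤ (no change)

Fixpoint:
  val[0] = ⊤
  val[1] = ⊤
  val[2] = ⊤
  val[3] = ⊤
  val[4] = ⊤
  val[5] = ⊤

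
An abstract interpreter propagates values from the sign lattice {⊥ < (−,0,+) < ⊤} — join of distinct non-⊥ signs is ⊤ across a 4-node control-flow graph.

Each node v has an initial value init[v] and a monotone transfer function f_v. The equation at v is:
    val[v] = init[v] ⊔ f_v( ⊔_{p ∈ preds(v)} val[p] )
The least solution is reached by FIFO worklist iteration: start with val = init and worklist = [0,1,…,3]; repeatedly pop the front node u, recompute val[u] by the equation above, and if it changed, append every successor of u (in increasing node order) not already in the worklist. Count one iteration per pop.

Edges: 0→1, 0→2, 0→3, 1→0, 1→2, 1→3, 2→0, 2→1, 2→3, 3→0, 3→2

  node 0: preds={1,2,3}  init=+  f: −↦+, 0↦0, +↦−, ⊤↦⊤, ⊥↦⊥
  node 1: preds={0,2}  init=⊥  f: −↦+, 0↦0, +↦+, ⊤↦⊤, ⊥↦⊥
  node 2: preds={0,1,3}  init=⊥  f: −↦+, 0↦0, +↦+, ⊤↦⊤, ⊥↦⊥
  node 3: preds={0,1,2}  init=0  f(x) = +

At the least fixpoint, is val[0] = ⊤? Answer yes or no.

Trace (7 dequeues):
  [1] u=0 | in 0 | out ⊤ | prev + | push {}
  [2] u=1 | in ⊤ | out ⊤ | prev ⊥ | push {0}
  [3] u=2 | in ⊤ | out ⊤ | prev ⊥ | push {1}
  [4] u=3 | in ⊤ | out ⊤ | prev 0 | push {2}
  [5] u=0 | in ⊤ | out ⊤ | ==
  [6] u=1 | in ⊤ | out ⊤ | ==
  [7] u=2 | in ⊤ | out ⊤ | ==

Converged values:
  [0] ⊤
  [1] ⊤
  [2] ⊤
  [3] ⊤

yes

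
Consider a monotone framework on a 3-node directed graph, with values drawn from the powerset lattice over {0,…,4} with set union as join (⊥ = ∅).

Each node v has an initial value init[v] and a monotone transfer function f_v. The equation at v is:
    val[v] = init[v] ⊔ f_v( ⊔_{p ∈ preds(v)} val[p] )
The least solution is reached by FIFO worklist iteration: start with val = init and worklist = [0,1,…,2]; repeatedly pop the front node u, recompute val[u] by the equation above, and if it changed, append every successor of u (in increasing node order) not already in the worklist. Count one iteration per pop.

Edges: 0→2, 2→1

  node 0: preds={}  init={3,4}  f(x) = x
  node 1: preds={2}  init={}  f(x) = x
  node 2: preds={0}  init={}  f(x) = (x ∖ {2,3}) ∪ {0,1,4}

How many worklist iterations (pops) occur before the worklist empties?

Worklist (4 pops):
  #1 pop 0: in={} → {3,4} (no change)
  #2 pop 1: in={} → {} (no change)
  #3 pop 2: in={3,4} → {0,1,4} (was {}); enqueue [1]
  #4 pop 1: in={0,1,4} → {0,1,4} (was {}); enqueue []

Fixpoint:
  val[0] = {3,4}
  val[1] = {0,1,4}
  val[2] = {0,1,4}

4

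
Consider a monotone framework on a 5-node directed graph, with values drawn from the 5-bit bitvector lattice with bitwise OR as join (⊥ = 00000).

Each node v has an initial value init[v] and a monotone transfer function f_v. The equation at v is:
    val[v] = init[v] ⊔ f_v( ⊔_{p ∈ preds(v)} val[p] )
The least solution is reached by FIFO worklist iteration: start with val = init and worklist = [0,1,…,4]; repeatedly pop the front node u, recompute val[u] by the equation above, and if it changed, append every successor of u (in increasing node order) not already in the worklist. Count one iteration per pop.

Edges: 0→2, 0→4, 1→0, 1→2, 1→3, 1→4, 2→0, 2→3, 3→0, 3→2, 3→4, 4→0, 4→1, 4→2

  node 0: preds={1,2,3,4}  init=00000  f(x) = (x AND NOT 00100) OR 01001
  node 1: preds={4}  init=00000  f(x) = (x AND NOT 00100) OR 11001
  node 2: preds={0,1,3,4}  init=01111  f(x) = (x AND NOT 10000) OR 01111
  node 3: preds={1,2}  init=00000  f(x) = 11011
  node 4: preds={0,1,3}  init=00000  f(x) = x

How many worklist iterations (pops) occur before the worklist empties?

12

Iteration log — 12 steps:
  step 1. node 0  ⊔preds=01111  new=01011  old=00000  +wl: 
  step 2. node 1  ⊔preds=00000  new=11001  old=00000  +wl: 0
  step 3. node 2  ⊔preds=11011  new=01111  stable
  step 4. node 3  ⊔preds=11111  new=11011  old=00000  +wl: 2
  step 5. node 4  ⊔preds=11011  new=11011  old=00000  +wl: 1
  step 6. node 0  ⊔preds=11111  new=11011  old=01011  +wl: 4
  step 7. node 2  ⊔preds=11011  new=01111  stable
  step 8. node 1  ⊔preds=11011  new=11011  old=11001  +wl: 0,2,3
  step 9. node 4  ⊔preds=11011  new=11011  stable
  step 10. node 0  ⊔preds=11111  new=11011  stable
  step 11. node 2  ⊔preds=11011  new=01111  stable
  step 12. node 3  ⊔preds=11111  new=11011  stable

Least fixpoint reached:
  node 0: 11011
  node 1: 11011
  node 2: 01111
  node 3: 11011
  node 4: 11011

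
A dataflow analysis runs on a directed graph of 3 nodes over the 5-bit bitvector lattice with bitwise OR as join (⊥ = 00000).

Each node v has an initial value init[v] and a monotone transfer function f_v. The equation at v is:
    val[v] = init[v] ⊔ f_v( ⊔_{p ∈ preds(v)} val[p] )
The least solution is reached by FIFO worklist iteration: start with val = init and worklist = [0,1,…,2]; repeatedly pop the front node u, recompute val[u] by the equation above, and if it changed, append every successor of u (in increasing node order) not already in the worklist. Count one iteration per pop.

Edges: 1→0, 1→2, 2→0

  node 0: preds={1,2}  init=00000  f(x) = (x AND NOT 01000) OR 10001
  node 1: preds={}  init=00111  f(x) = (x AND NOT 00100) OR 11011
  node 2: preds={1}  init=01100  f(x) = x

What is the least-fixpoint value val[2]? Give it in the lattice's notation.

Iteration log — 4 steps:
  step 1. node 0  ⊔preds=01111  new=10111  old=00000  +wl: 
  step 2. node 1  ⊔preds=00000  new=11111  old=00111  +wl: 0
  step 3. node 2  ⊔preds=11111  new=11111  old=01100  +wl: 
  step 4. node 0  ⊔preds=11111  new=10111  stable

Least fixpoint reached:
  node 0: 10111
  node 1: 11111
  node 2: 11111

11111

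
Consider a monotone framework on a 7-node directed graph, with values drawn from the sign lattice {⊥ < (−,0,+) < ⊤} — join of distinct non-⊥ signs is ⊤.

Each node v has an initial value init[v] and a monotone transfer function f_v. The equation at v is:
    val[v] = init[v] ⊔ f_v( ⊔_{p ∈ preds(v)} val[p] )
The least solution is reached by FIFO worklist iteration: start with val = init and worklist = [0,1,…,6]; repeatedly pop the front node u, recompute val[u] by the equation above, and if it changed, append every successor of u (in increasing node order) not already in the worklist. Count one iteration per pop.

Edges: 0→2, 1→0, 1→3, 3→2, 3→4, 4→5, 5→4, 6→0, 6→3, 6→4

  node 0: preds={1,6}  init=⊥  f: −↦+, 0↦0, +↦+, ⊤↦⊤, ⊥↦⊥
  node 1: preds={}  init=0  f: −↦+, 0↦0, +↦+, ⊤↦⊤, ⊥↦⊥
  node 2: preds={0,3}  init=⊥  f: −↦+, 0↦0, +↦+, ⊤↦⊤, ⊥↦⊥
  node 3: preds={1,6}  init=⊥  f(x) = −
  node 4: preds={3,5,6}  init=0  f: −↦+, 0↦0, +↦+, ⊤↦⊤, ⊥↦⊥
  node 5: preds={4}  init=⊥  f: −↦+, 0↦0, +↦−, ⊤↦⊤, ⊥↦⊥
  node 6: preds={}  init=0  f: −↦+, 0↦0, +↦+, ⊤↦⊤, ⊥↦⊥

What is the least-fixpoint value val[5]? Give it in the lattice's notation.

Trace (9 dequeues):
  [1] u=0 | in 0 | out 0 | prev ⊥ | push {}
  [2] u=1 | in ⊥ | out 0 | ==
  [3] u=2 | in 0 | out 0 | prev ⊥ | push {}
  [4] u=3 | in 0 | out − | prev ⊥ | push {2}
  [5] u=4 | in ⊤ | out ⊤ | prev 0 | push {}
  [6] u=5 | in ⊤ | out ⊤ | prev ⊥ | push {4}
  [7] u=6 | in ⊥ | out 0 | ==
  [8] u=2 | in ⊤ | out ⊤ | prev 0 | push {}
  [9] u=4 | in ⊤ | out ⊤ | ==

Converged values:
  [0] 0
  [1] 0
  [2] ⊤
  [3] −
  [4] ⊤
  [5] ⊤
  [6] 0

⊤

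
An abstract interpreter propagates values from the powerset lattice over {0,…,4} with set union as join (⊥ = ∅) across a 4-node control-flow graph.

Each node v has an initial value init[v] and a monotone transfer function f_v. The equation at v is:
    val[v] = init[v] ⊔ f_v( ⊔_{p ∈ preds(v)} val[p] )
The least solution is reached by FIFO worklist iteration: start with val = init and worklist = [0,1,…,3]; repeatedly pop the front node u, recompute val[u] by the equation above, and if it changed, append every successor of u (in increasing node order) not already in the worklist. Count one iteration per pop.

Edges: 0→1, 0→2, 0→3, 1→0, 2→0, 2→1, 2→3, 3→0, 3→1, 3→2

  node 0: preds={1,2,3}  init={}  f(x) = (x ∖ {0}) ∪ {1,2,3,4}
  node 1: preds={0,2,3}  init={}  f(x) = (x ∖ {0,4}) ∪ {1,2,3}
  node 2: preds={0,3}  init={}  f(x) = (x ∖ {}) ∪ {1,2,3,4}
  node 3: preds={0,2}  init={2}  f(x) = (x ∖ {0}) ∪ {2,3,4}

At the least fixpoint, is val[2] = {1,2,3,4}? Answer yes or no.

Trace (7 dequeues):
  [1] u=0 | in {2} | out {1,2,3,4} | prev {} | push {}
  [2] u=1 | in {1,2,3,4} | out {1,2,3} | prev {} | push {0}
  [3] u=2 | in {1,2,3,4} | out {1,2,3,4} | prev {} | push {1}
  [4] u=3 | in {1,2,3,4} | out {1,2,3,4} | prev {2} | push {2}
  [5] u=0 | in {1,2,3,4} | out {1,2,3,4} | ==
  [6] u=1 | in {1,2,3,4} | out {1,2,3} | ==
  [7] u=2 | in {1,2,3,4} | out {1,2,3,4} | ==

Converged values:
  [0] {1,2,3,4}
  [1] {1,2,3}
  [2] {1,2,3,4}
  [3] {1,2,3,4}

yes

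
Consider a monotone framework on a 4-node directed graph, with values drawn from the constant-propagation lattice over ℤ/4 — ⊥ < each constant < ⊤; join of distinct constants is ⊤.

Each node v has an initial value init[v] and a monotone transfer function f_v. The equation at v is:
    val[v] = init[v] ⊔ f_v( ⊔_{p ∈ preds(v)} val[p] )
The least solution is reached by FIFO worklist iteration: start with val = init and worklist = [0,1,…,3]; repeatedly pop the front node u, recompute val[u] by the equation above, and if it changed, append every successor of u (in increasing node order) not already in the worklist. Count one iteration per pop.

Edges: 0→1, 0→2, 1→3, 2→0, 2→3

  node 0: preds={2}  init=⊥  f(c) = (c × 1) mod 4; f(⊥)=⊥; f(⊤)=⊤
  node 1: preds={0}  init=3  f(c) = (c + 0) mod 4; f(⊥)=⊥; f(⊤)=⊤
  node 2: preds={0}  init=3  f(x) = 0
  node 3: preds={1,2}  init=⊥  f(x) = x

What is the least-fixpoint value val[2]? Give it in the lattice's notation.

Iteration log — 8 steps:
  step 1. node 0  ⊔preds=3  new=3  old=⊥  +wl: 
  step 2. node 1  ⊔preds=3  new=3  stable
  step 3. node 2  ⊔preds=3  new=⊤  old=3  +wl: 0
  step 4. node 3  ⊔preds=⊤  new=⊤  old=⊥  +wl: 
  step 5. node 0  ⊔preds=⊤  new=⊤  old=3  +wl: 1,2
  step 6. node 1  ⊔preds=⊤  new=⊤  old=3  +wl: 3
  step 7. node 2  ⊔preds=⊤  new=⊤  stable
  step 8. node 3  ⊔preds=⊤  new=⊤  stable

Least fixpoint reached:
  node 0: ⊤
  node 1: ⊤
  node 2: ⊤
  node 3: ⊤

⊤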